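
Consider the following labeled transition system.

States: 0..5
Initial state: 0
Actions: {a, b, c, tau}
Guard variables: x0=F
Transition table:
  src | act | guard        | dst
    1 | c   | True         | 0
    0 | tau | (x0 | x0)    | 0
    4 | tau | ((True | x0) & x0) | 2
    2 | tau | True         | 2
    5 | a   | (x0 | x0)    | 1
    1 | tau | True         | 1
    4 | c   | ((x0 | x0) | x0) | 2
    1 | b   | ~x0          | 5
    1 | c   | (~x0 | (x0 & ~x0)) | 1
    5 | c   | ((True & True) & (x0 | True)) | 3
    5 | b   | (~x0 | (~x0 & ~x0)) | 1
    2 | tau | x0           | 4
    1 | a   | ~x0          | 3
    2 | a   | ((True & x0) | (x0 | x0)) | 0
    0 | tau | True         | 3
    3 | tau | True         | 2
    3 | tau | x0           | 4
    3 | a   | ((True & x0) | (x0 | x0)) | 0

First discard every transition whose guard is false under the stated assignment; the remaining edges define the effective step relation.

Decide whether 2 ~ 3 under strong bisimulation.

Bisimulation quotient by refinement:
  P[0] = {{0,1,2,3,4,5}}
  P[1] = {{0,2,3},{1},{4},{5}}
Fixed point at round 2; 4 class(es).
2∈{0,2,3}, 3∈{0,2,3}

Answer: BISIMILAR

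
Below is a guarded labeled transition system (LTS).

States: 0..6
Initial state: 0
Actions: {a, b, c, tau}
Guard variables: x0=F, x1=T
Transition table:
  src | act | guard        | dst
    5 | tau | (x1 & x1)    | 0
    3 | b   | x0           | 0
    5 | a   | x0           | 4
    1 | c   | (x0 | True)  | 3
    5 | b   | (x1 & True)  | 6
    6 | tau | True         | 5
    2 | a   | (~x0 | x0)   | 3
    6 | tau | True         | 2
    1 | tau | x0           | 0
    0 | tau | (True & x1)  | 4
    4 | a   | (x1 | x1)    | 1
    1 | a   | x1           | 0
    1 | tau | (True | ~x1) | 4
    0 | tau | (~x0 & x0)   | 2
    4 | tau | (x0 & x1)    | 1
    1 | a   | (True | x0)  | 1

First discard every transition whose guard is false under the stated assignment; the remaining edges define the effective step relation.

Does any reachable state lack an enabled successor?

Answer: DEADLOCK at state 3

Working:
Reach set: {0,1,3,4}
  0: tau→4  [1 out]
  1: a→0  a→1  c→3  tau→4  [4 out]
  3: ∅  [STUCK]
  4: a→1  [1 out]
trace reaching 3: tau·a·c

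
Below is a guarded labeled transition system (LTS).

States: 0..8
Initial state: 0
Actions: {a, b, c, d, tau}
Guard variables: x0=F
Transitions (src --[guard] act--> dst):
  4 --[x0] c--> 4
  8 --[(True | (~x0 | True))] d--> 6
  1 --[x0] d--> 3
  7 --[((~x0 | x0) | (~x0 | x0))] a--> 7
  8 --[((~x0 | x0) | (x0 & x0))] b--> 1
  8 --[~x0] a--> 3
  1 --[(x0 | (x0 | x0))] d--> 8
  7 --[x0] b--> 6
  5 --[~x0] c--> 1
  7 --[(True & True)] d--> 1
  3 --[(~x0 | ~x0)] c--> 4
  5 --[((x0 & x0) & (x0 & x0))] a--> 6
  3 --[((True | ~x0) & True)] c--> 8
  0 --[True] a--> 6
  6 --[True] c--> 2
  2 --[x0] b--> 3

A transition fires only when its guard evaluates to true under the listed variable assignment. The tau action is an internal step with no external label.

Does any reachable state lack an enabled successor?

Answer: DEADLOCK at state 2

Working:
Reach set: {0,2,6}
  0: a→6  [deg 1]
  2: ∅  [deadlock]
  6: c→2  [deg 1]
witness 2: a·c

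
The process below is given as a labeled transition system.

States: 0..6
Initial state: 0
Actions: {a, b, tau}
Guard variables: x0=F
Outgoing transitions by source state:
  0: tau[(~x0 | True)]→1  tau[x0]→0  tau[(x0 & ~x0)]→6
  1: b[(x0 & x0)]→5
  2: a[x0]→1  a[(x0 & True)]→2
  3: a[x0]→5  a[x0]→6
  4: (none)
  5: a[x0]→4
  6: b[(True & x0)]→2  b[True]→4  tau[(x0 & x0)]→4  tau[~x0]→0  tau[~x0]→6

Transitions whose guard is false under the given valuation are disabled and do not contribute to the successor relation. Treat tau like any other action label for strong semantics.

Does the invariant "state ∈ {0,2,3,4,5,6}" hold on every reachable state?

Answer: INVARIANT VIOLATED at state 1

Analysis:
Inv-set: {0,2,3,4,5,6}
Reachable = {0,1}
  0: ✓
  1: VIOLATES
reach 1 via tau — violates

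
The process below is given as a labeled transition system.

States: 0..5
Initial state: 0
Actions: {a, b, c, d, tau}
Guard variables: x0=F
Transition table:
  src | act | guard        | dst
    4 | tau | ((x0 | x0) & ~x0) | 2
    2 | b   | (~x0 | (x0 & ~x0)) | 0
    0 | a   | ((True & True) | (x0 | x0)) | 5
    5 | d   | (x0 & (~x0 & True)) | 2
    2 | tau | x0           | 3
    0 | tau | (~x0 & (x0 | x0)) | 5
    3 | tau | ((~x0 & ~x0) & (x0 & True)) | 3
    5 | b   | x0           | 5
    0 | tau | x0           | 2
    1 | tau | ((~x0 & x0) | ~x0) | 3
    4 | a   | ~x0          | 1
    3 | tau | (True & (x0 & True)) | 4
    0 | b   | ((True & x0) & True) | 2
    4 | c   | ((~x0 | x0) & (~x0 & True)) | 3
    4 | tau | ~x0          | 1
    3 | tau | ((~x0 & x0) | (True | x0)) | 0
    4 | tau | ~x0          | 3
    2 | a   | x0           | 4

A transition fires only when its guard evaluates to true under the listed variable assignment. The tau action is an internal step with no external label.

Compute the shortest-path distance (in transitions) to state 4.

Layered search for 4:
  Layer 0: {0}
  Layer 1: {5}
4 never appears.

Answer: UNREACHABLE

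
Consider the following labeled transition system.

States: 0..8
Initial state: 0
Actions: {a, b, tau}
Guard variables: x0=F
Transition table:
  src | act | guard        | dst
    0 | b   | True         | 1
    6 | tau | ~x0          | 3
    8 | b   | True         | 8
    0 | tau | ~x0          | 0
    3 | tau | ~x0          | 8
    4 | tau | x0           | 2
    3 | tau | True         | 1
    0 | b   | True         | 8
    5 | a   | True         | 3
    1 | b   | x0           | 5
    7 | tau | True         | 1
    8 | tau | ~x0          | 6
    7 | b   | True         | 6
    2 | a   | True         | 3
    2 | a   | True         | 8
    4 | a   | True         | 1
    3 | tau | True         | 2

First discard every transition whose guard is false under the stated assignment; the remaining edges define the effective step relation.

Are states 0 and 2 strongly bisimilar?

Refine partition for ~:
  round 0: {{0,1,2,3,4,5,6,7,8}}
  round 1: {{0,7,8},{1},{2,4,5},{3,6}}
  round 2: {{0},{1},{2},{3},{4},{5},{6},{7},{8}}
9 equivalence class(es) (converged in 3)
0∈{0}, 2∈{2}

Answer: NOT BISIMILAR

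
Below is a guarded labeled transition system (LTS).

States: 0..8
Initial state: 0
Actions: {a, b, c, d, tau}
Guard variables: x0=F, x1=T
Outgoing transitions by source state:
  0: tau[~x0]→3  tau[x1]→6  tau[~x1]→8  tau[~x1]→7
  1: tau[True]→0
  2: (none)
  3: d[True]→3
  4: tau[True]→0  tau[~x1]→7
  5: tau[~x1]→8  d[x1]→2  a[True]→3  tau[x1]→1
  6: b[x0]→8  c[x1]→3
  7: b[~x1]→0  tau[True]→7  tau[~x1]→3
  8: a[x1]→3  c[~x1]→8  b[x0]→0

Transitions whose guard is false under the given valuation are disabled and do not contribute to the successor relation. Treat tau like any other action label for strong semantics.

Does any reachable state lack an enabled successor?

Reachable = {0,3,6}
  0: tau→3  tau→6  [2 exit(s)]
  3: d→3  [1 exit(s)]
  6: c→3  [1 exit(s)]

Answer: DEADLOCK-FREE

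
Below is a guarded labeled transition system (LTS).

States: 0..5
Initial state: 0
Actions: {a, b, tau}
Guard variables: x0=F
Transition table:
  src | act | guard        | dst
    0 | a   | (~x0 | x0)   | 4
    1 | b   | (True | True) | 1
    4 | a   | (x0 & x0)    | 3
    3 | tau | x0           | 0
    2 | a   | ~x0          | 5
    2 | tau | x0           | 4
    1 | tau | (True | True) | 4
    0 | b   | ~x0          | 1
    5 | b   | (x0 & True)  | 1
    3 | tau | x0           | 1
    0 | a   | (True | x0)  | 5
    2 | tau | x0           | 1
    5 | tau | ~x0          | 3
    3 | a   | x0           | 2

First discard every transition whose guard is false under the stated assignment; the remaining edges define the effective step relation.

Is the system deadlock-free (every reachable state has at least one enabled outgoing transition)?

Reachable = {0,1,3,4,5}
  0: a→4  a→5  b→1  [3 exit(s)]
  1: b→1  tau→4  [2 exit(s)]
  3: ∅  [no exit]
  4: ∅  [no exit]
  5: tau→3  [1 exit(s)]
Path to 3: a·tau

Answer: DEADLOCK at state 3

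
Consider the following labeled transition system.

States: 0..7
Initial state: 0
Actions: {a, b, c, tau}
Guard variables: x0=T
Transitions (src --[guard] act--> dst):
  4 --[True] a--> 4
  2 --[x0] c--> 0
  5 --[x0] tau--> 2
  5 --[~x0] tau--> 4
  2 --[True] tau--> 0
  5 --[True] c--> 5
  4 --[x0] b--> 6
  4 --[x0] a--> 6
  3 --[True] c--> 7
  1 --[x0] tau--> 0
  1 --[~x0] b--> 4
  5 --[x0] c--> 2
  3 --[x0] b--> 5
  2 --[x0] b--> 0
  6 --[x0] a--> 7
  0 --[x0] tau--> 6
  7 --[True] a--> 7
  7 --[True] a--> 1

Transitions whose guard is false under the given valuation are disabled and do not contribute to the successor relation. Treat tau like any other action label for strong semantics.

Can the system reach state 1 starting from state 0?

Guard filter leaves 16 enabled edge(s).
depth 0: {0}
depth 1: {6}  cumulative {0,6}
depth 2: {7}  cumulative {0,6,7}
depth 3: {1}  cumulative {0,1,6,7}
Reachable = {0,1,6,7}
Path to 1: tau·a·a

Answer: REACHABLE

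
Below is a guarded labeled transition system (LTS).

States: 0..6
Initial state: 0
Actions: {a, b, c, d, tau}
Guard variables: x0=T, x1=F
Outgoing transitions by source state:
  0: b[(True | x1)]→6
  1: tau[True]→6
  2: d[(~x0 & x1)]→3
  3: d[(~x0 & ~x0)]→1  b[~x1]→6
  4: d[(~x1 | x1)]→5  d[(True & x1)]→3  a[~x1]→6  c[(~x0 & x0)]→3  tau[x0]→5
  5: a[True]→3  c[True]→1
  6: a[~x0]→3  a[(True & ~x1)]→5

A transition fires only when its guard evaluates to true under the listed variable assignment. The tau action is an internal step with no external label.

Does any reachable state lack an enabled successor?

Reach set: {0,1,3,5,6}
  0: b→6  [deg 1]
  1: tau→6  [deg 1]
  3: b→6  [deg 1]
  5: a→3  c→1  [deg 2]
  6: a→5  [deg 1]

Answer: DEADLOCK-FREE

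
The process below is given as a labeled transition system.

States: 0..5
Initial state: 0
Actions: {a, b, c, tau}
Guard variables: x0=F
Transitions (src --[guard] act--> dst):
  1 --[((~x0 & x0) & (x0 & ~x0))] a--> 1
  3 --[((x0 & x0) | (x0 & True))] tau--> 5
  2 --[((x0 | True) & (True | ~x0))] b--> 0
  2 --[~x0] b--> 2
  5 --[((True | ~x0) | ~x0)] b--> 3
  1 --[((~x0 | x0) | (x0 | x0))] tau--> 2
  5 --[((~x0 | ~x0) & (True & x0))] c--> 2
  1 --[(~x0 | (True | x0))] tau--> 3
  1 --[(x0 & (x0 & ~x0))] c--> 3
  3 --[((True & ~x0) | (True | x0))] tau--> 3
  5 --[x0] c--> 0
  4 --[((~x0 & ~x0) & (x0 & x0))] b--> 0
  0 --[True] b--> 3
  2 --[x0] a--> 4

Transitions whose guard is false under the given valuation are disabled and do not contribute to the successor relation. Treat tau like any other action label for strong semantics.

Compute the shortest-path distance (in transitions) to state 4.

BFS to 4:
  Layer 0: {0}
  Layer 1: {3}
4 never appears.

Answer: UNREACHABLE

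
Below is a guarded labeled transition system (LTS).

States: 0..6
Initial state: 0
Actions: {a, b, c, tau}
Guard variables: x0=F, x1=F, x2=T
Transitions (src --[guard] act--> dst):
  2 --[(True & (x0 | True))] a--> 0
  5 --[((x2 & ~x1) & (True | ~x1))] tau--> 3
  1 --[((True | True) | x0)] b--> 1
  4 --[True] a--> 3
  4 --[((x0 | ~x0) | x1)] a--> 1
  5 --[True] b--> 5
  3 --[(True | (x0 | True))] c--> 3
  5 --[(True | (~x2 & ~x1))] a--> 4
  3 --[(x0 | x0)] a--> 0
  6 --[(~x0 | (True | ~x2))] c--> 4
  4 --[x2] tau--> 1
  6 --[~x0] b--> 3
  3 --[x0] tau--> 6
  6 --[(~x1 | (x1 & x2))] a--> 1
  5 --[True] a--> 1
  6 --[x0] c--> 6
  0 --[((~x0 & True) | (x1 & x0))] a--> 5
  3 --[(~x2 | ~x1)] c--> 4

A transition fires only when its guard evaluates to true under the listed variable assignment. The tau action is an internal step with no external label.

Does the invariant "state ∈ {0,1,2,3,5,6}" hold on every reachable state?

Inv-set: {0,1,2,3,5,6}
Reachable = {0,1,3,4,5}
  0: ✓
  1: ✓
  3: ✓
  4: VIOLATES
  5: ✓
reach 4 via a·a — violates

Answer: INVARIANT VIOLATED at state 4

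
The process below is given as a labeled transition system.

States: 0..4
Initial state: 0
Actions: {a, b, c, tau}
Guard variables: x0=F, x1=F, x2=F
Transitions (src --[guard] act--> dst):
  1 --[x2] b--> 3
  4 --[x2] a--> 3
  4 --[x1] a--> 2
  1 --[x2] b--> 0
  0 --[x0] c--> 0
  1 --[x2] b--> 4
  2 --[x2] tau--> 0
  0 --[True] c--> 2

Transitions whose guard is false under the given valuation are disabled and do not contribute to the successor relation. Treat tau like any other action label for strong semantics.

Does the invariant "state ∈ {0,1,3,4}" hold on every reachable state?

Safe = {0,1,3,4}
R = {0,2}
  0: ✓
  2: ✗ unsafe
witness against invariant: c → 2

Answer: INVARIANT VIOLATED at state 2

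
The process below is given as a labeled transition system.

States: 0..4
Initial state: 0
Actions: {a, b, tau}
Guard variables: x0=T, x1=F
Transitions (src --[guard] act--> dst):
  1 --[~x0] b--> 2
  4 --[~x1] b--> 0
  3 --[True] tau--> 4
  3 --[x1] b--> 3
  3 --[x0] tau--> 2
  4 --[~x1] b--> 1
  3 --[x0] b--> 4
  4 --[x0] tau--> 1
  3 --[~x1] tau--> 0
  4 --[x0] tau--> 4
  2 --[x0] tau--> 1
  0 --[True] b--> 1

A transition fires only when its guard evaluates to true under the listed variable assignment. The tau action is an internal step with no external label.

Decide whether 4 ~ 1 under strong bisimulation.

Answer: NOT BISIMILAR

Working:
Bisimulation quotient by refinement:
  π0 = {{0,1,2,3,4}}
  π1 = {{0},{1},{2},{3,4}}
  π2 = {{0},{1},{2},{3},{4}}
stable after 3 split(s): 5 block(s)
class of 4: {4}; class of 1: {1}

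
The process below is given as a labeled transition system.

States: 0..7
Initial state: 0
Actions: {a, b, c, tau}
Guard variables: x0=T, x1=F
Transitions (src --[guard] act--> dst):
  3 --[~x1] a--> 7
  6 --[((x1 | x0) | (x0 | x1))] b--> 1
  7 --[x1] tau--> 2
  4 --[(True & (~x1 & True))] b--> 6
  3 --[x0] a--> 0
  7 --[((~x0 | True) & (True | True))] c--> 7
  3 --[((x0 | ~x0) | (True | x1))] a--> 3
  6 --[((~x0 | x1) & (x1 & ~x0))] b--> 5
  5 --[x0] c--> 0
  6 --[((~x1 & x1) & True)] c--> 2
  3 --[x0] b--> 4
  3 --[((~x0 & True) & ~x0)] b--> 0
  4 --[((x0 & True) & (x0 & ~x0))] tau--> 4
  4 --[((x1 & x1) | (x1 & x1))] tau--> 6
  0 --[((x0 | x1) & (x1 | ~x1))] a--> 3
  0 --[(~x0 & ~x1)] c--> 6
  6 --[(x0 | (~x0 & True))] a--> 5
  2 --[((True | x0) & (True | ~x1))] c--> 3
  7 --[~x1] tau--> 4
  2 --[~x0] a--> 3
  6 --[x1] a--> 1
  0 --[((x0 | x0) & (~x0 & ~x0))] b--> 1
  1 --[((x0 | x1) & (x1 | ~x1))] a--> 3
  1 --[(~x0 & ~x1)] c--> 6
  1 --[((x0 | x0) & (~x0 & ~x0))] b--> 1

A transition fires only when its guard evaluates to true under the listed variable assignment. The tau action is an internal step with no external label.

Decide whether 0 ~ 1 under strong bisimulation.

Answer: BISIMILAR

Analysis:
Refine partition for ~:
  P[0] = {{0,1,2,3,4,5,6,7}}
  P[1] = {{0,1},{2,5},{3,6},{4},{7}}
  P[2] = {{0,1},{2},{3},{4},{5},{6},{7}}
stable after 3 split(s): 7 block(s)
class of 0: {0,1}; class of 1: {0,1}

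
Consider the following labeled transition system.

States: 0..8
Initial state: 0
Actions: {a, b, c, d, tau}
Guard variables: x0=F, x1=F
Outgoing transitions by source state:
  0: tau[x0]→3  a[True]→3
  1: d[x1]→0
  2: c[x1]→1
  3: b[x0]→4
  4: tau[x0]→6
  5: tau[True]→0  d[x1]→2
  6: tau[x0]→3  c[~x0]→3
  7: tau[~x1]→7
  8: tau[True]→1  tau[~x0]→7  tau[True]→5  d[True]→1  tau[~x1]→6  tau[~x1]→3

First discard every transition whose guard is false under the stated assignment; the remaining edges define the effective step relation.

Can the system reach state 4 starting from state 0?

10 transition(s) survive guard evaluation.
L0 = {0}
L1 = {3}  now seen {0,3}
R = {0,3}

Answer: UNREACHABLE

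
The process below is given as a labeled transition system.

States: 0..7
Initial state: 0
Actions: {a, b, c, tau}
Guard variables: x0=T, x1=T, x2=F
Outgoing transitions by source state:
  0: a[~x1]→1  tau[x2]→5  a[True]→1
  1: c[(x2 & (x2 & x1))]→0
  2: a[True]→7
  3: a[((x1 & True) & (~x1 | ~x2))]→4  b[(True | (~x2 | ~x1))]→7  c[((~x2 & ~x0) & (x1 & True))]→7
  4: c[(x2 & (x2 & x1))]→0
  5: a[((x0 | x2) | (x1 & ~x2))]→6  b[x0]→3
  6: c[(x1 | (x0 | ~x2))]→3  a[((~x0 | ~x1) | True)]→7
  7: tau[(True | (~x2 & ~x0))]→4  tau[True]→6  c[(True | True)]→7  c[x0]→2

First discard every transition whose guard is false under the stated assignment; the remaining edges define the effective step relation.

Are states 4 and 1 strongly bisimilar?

Compute ~ classes (split until stable):
  P[0] = {{0,1,2,3,4,5,6,7}}
  P[1] = {{0,2},{1,4},{3,5},{6},{7}}
  P[2] = {{0},{1,4},{2},{3},{5},{6},{7}}
7 equivalence class(es) (converged in 3)
[4]={1,4}  [1]={1,4}

Answer: BISIMILAR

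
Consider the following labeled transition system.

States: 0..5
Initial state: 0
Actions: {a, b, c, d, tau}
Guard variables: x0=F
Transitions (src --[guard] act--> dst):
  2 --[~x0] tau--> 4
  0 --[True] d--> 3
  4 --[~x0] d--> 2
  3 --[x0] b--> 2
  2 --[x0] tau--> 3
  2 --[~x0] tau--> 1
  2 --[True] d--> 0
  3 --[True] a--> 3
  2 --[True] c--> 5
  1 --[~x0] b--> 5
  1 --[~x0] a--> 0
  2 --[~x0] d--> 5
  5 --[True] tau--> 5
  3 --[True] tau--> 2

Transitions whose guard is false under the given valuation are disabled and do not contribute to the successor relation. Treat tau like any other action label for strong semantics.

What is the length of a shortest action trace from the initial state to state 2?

Answer: 2

Trace:
BFS to 2:
  Layer 0: {0}
  Layer 1: {3}
  Layer 2: {2}
2 enters at depth 2; path d·tau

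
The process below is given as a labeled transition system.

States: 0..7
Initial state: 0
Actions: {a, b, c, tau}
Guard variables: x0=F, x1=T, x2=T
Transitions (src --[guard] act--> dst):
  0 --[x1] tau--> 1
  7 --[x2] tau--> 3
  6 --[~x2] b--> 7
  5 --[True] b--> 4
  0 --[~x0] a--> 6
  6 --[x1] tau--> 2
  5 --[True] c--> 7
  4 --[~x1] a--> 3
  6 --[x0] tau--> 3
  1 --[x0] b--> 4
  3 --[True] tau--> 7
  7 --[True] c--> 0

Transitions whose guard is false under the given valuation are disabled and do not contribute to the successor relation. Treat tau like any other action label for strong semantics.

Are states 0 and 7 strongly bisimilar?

Answer: NOT BISIMILAR

Analysis:
Compute ~ classes (split until stable):
  π0 = {{0,1,2,3,4,5,6,7}}
  π1 = {{0},{1,2,4},{3,6},{5},{7}}
  π2 = {{0},{1,2,4},{3},{5},{6},{7}}
Fixed point at round 3; 6 class(es).
[0]={0}  [7]={7}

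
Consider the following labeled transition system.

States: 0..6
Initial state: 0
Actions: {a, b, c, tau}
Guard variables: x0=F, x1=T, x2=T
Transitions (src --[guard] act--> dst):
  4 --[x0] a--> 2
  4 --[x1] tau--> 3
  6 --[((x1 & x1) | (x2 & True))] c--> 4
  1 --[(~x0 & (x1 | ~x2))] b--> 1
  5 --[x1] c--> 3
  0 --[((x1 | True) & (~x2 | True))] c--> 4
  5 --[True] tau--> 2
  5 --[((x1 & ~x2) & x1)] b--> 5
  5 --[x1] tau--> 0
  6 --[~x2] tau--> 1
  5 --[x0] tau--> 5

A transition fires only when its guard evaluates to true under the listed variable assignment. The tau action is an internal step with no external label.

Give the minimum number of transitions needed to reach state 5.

Answer: UNREACHABLE

Analysis:
Layered search for 5:
  Layer 0: {0}
  Layer 1: {4}
  Layer 2: {3}
5 never appears.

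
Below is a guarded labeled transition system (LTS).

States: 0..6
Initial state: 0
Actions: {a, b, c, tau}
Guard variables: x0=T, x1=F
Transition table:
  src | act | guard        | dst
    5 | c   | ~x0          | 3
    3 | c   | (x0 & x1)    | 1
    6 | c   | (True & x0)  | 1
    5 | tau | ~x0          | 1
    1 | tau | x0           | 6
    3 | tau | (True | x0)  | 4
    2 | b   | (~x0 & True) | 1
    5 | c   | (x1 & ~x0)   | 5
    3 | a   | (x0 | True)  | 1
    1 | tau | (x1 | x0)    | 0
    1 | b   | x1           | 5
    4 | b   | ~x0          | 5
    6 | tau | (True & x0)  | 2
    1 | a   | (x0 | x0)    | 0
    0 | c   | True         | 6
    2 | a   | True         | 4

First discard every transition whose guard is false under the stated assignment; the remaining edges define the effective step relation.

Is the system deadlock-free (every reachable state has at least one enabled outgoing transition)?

Answer: DEADLOCK at state 4

Working:
Reachable = {0,1,2,4,6}
  0: c→6  [1 exit(s)]
  1: a→0  tau→0  tau→6  [3 exit(s)]
  2: a→4  [1 exit(s)]
  4: ∅  [no exit]
  6: c→1  tau→2  [2 exit(s)]
trace reaching 4: c·tau·a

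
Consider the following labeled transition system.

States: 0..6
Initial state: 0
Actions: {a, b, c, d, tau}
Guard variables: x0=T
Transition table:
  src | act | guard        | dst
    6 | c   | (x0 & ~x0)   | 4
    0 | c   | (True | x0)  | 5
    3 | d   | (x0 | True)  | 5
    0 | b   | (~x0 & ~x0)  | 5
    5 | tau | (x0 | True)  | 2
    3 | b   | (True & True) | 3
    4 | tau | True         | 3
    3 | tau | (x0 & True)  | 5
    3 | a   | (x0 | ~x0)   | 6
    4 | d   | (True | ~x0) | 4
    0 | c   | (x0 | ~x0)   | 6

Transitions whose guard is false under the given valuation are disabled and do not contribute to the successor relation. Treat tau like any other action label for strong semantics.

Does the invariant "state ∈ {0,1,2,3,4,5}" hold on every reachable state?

Inv-set: {0,1,2,3,4,5}
Reachable = {0,2,5,6}
  0: ok
  2: ok
  5: ok
  6: ✗ unsafe
witness against invariant: c → 6

Answer: INVARIANT VIOLATED at state 6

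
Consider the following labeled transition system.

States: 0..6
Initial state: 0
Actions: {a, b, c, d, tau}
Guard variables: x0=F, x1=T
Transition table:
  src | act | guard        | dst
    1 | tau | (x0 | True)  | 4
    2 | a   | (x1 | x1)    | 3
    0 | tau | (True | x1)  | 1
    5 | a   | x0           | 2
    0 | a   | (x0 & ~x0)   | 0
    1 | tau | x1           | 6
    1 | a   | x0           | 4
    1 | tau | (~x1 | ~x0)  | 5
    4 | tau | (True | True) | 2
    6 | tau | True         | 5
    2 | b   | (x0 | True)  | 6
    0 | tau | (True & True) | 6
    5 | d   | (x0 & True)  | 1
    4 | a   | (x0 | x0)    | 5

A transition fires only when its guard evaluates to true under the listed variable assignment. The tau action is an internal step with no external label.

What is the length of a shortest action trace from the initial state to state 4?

Answer: 2

Working:
BFS to 4:
  Layer 0: {0}
  Layer 1: {1,6}
  Layer 2: {4,5}
4 enters at depth 2; path tau·tau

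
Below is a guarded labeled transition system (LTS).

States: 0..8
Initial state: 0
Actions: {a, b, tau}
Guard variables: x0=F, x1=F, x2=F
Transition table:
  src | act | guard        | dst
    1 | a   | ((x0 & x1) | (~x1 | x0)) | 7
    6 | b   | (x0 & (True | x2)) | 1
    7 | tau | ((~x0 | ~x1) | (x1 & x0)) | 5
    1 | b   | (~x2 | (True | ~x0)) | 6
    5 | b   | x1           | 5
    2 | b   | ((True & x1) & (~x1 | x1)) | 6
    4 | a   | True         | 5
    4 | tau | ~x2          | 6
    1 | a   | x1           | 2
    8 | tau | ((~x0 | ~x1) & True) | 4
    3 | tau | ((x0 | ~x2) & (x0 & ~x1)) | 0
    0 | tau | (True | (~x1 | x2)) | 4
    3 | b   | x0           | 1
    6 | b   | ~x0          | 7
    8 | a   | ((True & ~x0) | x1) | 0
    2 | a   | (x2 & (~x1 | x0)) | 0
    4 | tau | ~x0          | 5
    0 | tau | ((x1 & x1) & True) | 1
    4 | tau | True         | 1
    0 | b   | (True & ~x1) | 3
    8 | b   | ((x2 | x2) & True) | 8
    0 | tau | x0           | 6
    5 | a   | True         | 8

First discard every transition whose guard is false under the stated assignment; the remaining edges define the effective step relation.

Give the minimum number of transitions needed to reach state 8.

Breadth-first toward 8:
  depth 0: {0}
  depth 1: {3,4}
  depth 2: {1,5,6}
  depth 3: {7,8}
first hit 8 at d=3 via tau·a·a

Answer: 3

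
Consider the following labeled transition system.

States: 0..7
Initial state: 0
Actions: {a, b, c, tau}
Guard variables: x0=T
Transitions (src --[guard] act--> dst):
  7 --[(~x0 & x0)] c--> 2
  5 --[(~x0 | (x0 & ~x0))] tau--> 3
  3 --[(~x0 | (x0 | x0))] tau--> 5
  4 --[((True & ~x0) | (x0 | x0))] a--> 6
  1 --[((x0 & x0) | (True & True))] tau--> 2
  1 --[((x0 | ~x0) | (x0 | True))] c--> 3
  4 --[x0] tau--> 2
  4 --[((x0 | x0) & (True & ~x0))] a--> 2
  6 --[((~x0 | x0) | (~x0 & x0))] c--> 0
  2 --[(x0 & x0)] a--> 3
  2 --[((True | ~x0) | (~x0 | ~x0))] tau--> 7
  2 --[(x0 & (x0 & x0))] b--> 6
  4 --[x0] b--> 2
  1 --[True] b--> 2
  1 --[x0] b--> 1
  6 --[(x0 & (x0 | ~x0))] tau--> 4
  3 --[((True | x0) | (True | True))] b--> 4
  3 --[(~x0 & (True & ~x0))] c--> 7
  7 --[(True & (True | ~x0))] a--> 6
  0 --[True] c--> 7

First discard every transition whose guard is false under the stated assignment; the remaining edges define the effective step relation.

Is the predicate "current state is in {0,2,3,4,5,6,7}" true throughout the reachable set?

Answer: INVARIANT HOLDS

Working:
Allowed set {0,2,3,4,5,6,7}
R = {0,2,3,4,5,6,7}
  0: safe
  2: safe
  3: safe
  4: safe
  5: safe
  6: safe
  7: safe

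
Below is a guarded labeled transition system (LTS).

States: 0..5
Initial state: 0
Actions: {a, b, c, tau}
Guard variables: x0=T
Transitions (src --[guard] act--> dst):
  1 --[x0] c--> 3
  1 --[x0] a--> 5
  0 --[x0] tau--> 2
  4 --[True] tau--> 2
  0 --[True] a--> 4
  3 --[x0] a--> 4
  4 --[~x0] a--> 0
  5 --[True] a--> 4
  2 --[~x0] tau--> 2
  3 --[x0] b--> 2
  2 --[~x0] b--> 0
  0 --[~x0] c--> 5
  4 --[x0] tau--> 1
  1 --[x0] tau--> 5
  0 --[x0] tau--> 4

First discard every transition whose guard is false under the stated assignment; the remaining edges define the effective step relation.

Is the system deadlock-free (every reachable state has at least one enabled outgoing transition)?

Reachable = {0,1,2,3,4,5}
  0: a→4  tau→2  tau→4  [3 exit(s)]
  1: a→5  c→3  tau→5  [3 exit(s)]
  2: ∅  [no exit]
  3: a→4  b→2  [2 exit(s)]
  4: tau→1  tau→2  [2 exit(s)]
  5: a→4  [1 exit(s)]
witness 2: tau

Answer: DEADLOCK at state 2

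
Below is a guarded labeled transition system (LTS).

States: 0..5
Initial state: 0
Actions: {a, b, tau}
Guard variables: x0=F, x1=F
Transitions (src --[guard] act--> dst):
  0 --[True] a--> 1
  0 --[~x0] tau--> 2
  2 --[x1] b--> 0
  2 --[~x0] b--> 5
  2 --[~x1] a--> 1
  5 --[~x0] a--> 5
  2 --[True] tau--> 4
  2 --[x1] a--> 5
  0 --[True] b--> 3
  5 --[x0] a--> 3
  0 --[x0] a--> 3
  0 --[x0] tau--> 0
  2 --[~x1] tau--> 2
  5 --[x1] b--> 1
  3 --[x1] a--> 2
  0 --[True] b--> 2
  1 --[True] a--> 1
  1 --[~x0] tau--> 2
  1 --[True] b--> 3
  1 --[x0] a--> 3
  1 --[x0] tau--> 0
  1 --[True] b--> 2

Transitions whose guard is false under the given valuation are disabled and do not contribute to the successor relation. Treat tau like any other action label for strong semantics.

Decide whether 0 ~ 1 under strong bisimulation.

Compute ~ classes (split until stable):
  round 0: {{0,1,2,3,4,5}}
  round 1: {{0,1,2},{3,4},{5}}
  round 2: {{0,1},{2},{3,4},{5}}
4 equivalence class(es) (converged in 3)
[0]={0,1}  [1]={0,1}

Answer: BISIMILAR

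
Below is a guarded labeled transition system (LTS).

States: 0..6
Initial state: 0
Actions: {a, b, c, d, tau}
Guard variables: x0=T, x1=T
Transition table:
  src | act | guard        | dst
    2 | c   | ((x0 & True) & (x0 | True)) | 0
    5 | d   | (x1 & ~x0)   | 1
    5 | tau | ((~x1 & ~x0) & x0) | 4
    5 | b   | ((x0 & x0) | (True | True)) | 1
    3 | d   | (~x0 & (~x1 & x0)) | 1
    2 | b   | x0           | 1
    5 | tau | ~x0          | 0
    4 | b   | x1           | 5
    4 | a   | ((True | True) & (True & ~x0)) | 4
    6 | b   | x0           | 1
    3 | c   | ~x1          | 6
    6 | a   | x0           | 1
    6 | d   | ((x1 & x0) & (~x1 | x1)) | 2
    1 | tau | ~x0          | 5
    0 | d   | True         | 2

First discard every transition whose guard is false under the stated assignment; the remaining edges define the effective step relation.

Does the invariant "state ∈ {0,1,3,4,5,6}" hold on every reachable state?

Answer: INVARIANT VIOLATED at state 2

Working:
Inv-set: {0,1,3,4,5,6}
Reachable = {0,1,2}
  0: safe
  1: safe
  2: ✗ unsafe
reach 2 via d — violates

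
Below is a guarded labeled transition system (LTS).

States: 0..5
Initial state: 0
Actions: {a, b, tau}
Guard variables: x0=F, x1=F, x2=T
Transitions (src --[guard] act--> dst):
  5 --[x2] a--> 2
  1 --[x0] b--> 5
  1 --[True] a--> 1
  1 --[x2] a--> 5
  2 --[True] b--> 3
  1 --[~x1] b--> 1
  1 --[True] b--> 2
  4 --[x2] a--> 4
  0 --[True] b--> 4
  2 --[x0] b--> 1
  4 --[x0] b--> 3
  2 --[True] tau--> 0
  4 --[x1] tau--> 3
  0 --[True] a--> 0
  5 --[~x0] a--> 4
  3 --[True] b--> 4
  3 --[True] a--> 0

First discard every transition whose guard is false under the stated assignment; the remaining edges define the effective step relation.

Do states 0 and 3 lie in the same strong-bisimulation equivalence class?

Compute ~ classes (split until stable):
  P[0] = {{0,1,2,3,4,5}}
  P[1] = {{0,1,3},{2},{4,5}}
  P[2] = {{0,3},{1},{2},{4},{5}}
stable after 3 split(s): 5 block(s)
0∈{0,3}, 3∈{0,3}

Answer: BISIMILAR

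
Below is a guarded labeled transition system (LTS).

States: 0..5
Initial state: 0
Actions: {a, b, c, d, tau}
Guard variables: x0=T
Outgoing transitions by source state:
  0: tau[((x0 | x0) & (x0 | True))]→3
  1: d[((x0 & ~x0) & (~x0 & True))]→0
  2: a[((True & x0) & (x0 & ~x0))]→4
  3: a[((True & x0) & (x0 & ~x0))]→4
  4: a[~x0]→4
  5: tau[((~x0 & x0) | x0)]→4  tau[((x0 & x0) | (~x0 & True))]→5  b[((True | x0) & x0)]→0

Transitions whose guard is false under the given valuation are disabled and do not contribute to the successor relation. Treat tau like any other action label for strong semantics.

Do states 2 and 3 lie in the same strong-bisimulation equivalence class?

Answer: BISIMILAR

Working:
Bisimulation quotient by refinement:
  round 0: {{0,1,2,3,4,5}}
  round 1: {{0},{1,2,3,4},{5}}
stable after 2 split(s): 3 block(s)
class of 2: {1,2,3,4}; class of 3: {1,2,3,4}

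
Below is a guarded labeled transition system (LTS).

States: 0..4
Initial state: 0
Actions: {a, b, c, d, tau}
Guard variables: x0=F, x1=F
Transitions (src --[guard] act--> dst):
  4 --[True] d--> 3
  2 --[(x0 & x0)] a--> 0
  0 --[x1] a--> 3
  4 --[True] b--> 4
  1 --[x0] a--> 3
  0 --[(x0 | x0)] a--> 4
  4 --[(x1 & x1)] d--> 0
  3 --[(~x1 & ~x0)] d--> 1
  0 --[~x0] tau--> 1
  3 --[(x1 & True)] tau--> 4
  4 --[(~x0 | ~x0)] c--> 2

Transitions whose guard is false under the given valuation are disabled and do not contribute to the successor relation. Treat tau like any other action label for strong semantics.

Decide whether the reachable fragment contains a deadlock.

Answer: DEADLOCK at state 1

Trace:
R = {0,1}
  0: tau→1  [deg 1]
  1: ∅  [no exit]
witness 1: tau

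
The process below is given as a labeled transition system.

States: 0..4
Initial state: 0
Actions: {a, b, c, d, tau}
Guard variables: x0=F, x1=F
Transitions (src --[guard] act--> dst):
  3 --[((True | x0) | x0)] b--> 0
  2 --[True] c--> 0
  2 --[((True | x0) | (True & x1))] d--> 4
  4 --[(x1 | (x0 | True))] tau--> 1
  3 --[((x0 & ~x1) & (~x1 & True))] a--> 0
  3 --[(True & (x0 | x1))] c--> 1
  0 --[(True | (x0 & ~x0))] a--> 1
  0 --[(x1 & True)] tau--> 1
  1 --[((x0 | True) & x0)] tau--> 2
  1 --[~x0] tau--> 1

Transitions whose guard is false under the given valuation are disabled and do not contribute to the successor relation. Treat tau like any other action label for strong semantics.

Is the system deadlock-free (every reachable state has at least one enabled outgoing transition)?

Answer: DEADLOCK-FREE

Analysis:
Reach set: {0,1}
  0: a→1  [1 exit(s)]
  1: tau→1  [1 exit(s)]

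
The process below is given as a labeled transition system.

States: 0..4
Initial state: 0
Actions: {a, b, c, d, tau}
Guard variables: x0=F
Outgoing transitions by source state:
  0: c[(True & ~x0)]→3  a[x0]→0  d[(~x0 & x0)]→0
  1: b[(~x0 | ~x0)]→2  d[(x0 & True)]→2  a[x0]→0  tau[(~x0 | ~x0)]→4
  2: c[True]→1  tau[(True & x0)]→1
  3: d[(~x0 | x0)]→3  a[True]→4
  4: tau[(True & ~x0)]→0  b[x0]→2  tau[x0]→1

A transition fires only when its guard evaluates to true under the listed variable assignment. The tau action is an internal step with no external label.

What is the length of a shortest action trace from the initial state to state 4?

Answer: 2

Analysis:
BFS to 4:
  depth 0: {0}
  depth 1: {3}
  depth 2: {4}
4 enters at depth 2; path c·a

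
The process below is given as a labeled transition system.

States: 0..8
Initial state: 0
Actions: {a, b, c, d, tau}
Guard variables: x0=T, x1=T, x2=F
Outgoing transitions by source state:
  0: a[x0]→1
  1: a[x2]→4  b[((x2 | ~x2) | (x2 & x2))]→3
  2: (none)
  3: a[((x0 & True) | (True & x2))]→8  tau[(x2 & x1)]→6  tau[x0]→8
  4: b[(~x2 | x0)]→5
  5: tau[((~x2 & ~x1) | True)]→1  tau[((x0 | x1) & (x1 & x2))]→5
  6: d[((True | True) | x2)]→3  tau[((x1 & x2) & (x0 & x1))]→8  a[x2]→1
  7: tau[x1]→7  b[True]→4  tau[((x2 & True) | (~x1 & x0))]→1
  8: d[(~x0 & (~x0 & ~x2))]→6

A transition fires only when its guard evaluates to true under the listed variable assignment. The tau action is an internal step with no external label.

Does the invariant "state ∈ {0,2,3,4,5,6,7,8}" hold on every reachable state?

Answer: INVARIANT VIOLATED at state 1

Analysis:
Inv-set: {0,2,3,4,5,6,7,8}
Reachable = {0,1,3,8}
  0: ok
  1: VIOLATES
  3: ok
  8: ok
counterexample path to 1: a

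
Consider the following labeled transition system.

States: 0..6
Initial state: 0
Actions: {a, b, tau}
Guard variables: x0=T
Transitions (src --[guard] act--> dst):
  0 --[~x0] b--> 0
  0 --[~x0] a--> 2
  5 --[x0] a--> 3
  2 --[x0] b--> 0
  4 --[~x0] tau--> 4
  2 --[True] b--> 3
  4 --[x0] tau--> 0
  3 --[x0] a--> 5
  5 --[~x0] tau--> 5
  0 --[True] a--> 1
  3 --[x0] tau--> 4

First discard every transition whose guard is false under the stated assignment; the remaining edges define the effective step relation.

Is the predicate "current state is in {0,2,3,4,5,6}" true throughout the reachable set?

Answer: INVARIANT VIOLATED at state 1

Analysis:
Safe = {0,2,3,4,5,6}
Reach set: {0,1}
  0: ✓
  1: ✗ unsafe
witness against invariant: a → 1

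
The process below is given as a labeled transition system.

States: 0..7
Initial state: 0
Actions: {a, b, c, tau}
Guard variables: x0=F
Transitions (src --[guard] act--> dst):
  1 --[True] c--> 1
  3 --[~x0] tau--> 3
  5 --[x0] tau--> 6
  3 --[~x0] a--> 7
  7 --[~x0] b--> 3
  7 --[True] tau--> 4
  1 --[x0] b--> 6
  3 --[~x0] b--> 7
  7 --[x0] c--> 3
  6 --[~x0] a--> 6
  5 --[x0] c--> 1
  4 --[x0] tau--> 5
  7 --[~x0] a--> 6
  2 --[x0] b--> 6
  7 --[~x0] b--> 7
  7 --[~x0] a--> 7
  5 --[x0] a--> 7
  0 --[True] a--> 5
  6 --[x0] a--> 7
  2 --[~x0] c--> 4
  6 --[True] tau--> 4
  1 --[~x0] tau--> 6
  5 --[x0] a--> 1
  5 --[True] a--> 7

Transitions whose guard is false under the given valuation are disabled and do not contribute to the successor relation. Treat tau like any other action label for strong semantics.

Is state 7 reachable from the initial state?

After dropping false guards: 15 live edges.
depth 0: {0}
depth 1: {5}  now seen {0,5}
depth 2: {7}  now seen {0,5,7}
depth 3: {3,4,6}  now seen {0,3,4,5,6,7}
Reach set: {0,3,4,5,6,7}
witness 7: a·a

Answer: REACHABLE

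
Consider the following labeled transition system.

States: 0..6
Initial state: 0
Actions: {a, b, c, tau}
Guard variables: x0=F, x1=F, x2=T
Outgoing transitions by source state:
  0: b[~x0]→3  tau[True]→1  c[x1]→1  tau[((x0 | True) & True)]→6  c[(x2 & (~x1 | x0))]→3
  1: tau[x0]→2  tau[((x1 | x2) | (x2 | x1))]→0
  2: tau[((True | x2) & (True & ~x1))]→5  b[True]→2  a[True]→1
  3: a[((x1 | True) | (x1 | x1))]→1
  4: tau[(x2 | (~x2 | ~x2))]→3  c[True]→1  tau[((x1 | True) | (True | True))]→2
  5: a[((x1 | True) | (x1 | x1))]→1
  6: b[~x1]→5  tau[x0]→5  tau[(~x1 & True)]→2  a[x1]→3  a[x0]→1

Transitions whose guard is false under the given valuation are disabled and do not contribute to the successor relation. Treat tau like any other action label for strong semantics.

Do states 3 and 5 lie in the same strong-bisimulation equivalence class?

Compute ~ classes (split until stable):
  π0 = {{0,1,2,3,4,5,6}}
  π1 = {{0},{1},{2},{3,5},{4},{6}}
6 equivalence class(es) (converged in 2)
class of 3: {3,5}; class of 5: {3,5}

Answer: BISIMILAR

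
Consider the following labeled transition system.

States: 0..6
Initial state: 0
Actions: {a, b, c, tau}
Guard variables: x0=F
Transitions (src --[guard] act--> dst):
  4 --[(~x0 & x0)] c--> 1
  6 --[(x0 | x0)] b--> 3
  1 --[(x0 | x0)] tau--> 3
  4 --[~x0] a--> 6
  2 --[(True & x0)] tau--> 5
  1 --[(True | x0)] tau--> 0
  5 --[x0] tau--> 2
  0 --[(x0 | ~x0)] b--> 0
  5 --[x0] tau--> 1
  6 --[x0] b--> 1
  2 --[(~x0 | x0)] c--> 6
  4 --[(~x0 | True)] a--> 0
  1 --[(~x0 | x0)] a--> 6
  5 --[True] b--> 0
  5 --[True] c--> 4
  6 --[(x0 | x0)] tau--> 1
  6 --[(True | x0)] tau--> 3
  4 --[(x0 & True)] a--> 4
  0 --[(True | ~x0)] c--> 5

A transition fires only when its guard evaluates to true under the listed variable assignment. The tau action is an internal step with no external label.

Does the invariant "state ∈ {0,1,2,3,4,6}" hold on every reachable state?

Allowed set {0,1,2,3,4,6}
Reachable = {0,3,4,5,6}
  0: ok
  3: ok
  4: ok
  5: VIOLATES
  6: ok
counterexample path to 5: c

Answer: INVARIANT VIOLATED at state 5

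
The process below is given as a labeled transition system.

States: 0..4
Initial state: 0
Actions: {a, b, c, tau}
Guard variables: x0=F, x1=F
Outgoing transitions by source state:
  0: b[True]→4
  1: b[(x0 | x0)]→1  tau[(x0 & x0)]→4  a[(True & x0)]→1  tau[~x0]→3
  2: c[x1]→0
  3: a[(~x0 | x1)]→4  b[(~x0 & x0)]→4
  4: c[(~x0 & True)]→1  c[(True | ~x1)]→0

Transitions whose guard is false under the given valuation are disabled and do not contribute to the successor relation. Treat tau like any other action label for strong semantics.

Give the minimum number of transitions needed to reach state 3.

BFS to 3:
  depth 0: {0}
  depth 1: {4}
  depth 2: {1}
  depth 3: {3}
first hit 3 at d=3 via b·c·tau

Answer: 3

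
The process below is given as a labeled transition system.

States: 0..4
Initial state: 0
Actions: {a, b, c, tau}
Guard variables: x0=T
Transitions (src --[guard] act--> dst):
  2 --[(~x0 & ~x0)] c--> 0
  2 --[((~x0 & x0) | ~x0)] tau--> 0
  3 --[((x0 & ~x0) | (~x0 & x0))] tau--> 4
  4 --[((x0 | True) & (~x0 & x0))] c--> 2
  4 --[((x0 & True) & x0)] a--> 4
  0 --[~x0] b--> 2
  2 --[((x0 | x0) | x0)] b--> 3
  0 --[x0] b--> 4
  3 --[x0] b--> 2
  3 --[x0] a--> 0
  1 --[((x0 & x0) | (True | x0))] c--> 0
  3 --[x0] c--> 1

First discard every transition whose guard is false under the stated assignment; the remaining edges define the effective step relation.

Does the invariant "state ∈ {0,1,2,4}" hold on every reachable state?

Answer: INVARIANT HOLDS

Trace:
Allowed set {0,1,2,4}
Reach set: {0,4}
  0: safe
  4: safe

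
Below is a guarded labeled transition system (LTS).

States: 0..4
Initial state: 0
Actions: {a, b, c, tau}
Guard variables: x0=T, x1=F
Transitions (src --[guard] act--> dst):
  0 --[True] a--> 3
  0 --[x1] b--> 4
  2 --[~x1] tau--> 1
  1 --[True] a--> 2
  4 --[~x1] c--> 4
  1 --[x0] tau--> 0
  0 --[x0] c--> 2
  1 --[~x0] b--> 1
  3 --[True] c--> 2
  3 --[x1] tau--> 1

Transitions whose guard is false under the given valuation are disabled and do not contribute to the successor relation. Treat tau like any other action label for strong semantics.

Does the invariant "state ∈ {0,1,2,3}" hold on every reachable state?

Allowed set {0,1,2,3}
Reachable = {0,1,2,3}
  0: ok
  1: ok
  2: ok
  3: ok

Answer: INVARIANT HOLDS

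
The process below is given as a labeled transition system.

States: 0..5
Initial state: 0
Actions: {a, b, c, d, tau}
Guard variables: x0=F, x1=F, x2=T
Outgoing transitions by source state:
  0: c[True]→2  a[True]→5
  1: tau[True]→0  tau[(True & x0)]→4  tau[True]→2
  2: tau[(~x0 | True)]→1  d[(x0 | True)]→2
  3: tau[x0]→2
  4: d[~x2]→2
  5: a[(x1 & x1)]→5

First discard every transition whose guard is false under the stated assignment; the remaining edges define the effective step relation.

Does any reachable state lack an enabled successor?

Reach set: {0,1,2,5}
  0: a→5  c→2  [2 exit(s)]
  1: tau→0  tau→2  [2 exit(s)]
  2: d→2  tau→1  [2 exit(s)]
  5: ∅  [no exit]
trace reaching 5: a

Answer: DEADLOCK at state 5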